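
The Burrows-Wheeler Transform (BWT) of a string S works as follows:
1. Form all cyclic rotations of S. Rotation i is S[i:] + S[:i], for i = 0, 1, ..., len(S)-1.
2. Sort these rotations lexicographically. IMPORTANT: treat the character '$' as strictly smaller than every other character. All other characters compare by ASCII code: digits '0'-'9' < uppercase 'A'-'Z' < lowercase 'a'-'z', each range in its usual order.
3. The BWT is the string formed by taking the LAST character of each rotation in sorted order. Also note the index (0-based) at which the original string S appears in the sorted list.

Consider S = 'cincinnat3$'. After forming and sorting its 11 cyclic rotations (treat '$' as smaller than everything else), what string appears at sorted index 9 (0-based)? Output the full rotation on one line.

All 11 rotations (rotation i = S[i:]+S[:i]):
  rot[0] = cincinnat3$
  rot[1] = incinnat3$c
  rot[2] = ncinnat3$ci
  rot[3] = cinnat3$cin
  rot[4] = innat3$cinc
  rot[5] = nnat3$cinci
  rot[6] = nat3$cincin
  rot[7] = at3$cincinn
  rot[8] = t3$cincinna
  rot[9] = 3$cincinnat
  rot[10] = $cincinnat3
Sorted (with $ < everything):
  sorted[0] = $cincinnat3
  sorted[1] = 3$cincinnat
  sorted[2] = at3$cincinn
  sorted[3] = cincinnat3$
  sorted[4] = cinnat3$cin
  sorted[5] = incinnat3$c
  sorted[6] = innat3$cinc
  sorted[7] = nat3$cincin
  sorted[8] = ncinnat3$ci
  sorted[9] = nnat3$cinci
  sorted[10] = t3$cincinna
sorted[9] = nnat3$cinci

Answer: nnat3$cinci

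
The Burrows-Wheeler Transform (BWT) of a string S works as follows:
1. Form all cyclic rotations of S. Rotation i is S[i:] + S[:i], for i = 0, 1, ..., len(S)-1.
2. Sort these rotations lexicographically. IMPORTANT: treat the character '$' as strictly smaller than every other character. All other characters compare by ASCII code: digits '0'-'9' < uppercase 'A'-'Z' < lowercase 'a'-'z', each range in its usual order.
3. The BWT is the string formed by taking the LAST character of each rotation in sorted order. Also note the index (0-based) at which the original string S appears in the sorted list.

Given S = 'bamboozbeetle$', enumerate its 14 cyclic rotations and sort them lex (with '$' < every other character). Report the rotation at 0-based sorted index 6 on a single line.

All 14 rotations (rotation i = S[i:]+S[:i]):
  rot[0] = bamboozbeetle$
  rot[1] = amboozbeetle$b
  rot[2] = mboozbeetle$ba
  rot[3] = boozbeetle$bam
  rot[4] = oozbeetle$bamb
  rot[5] = ozbeetle$bambo
  rot[6] = zbeetle$bamboo
  rot[7] = beetle$bambooz
  rot[8] = eetle$bamboozb
  rot[9] = etle$bamboozbe
  rot[10] = tle$bamboozbee
  rot[11] = le$bamboozbeet
  rot[12] = e$bamboozbeetl
  rot[13] = $bamboozbeetle
Sorted (with $ < everything):
  sorted[0] = $bamboozbeetle
  sorted[1] = amboozbeetle$b
  sorted[2] = bamboozbeetle$
  sorted[3] = beetle$bambooz
  sorted[4] = boozbeetle$bam
  sorted[5] = e$bamboozbeetl
  sorted[6] = eetle$bamboozb
  sorted[7] = etle$bamboozbe
  sorted[8] = le$bamboozbeet
  sorted[9] = mboozbeetle$ba
  sorted[10] = oozbeetle$bamb
  sorted[11] = ozbeetle$bambo
  sorted[12] = tle$bamboozbee
  sorted[13] = zbeetle$bamboo
sorted[6] = eetle$bamboozb

Answer: eetle$bamboozb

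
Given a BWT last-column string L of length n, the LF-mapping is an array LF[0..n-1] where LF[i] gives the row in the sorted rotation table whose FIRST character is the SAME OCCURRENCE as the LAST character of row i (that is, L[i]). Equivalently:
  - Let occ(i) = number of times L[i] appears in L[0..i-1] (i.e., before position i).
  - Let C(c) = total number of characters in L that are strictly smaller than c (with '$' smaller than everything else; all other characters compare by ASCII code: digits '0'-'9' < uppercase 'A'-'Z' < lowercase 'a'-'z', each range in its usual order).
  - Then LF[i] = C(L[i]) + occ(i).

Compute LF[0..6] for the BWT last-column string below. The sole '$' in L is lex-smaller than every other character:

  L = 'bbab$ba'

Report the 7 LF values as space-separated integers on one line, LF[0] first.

Char counts: '$':1, 'a':2, 'b':4
C (first-col start): C('$')=0, C('a')=1, C('b')=3
L[0]='b': occ=0, LF[0]=C('b')+0=3+0=3
L[1]='b': occ=1, LF[1]=C('b')+1=3+1=4
L[2]='a': occ=0, LF[2]=C('a')+0=1+0=1
L[3]='b': occ=2, LF[3]=C('b')+2=3+2=5
L[4]='$': occ=0, LF[4]=C('$')+0=0+0=0
L[5]='b': occ=3, LF[5]=C('b')+3=3+3=6
L[6]='a': occ=1, LF[6]=C('a')+1=1+1=2

Answer: 3 4 1 5 0 6 2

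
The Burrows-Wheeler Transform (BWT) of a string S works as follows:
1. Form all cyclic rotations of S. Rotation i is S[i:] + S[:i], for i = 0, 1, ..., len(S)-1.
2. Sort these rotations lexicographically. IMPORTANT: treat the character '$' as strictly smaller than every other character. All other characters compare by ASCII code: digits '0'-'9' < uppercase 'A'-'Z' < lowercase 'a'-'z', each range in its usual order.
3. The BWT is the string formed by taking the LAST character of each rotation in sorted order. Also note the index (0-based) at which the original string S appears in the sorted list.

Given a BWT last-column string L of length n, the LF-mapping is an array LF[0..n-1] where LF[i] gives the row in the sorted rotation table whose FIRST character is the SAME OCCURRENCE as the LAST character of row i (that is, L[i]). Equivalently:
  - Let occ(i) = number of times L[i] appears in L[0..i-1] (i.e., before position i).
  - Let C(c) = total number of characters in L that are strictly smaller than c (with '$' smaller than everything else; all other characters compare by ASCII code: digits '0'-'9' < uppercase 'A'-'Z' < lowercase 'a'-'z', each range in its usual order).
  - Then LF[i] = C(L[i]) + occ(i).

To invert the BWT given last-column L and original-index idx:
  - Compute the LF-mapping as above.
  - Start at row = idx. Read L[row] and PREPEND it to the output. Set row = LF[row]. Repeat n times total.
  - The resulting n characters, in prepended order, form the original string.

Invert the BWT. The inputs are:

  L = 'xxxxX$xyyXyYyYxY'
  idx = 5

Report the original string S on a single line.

LF mapping: 6 7 8 9 1 0 10 12 13 2 14 3 15 4 11 5
Walk LF starting at row 5, prepending L[row]:
  step 1: row=5, L[5]='$', prepend. Next row=LF[5]=0
  step 2: row=0, L[0]='x', prepend. Next row=LF[0]=6
  step 3: row=6, L[6]='x', prepend. Next row=LF[6]=10
  step 4: row=10, L[10]='y', prepend. Next row=LF[10]=14
  step 5: row=14, L[14]='x', prepend. Next row=LF[14]=11
  step 6: row=11, L[11]='Y', prepend. Next row=LF[11]=3
  step 7: row=3, L[3]='x', prepend. Next row=LF[3]=9
  step 8: row=9, L[9]='X', prepend. Next row=LF[9]=2
  step 9: row=2, L[2]='x', prepend. Next row=LF[2]=8
  step 10: row=8, L[8]='y', prepend. Next row=LF[8]=13
  step 11: row=13, L[13]='Y', prepend. Next row=LF[13]=4
  step 12: row=4, L[4]='X', prepend. Next row=LF[4]=1
  step 13: row=1, L[1]='x', prepend. Next row=LF[1]=7
  step 14: row=7, L[7]='y', prepend. Next row=LF[7]=12
  step 15: row=12, L[12]='y', prepend. Next row=LF[12]=15
  step 16: row=15, L[15]='Y', prepend. Next row=LF[15]=5
Reversed output: YyyxXYyxXxYxyxx$

Answer: YyyxXYyxXxYxyxx$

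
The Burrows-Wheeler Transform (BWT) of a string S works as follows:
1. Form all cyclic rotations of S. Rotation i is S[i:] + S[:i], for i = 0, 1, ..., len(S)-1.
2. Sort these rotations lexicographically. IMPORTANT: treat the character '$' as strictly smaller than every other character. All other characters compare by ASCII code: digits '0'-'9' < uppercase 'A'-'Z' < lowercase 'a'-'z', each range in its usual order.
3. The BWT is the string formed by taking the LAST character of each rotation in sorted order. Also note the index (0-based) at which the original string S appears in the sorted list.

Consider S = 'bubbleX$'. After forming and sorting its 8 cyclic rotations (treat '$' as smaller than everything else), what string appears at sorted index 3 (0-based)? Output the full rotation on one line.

All 8 rotations (rotation i = S[i:]+S[:i]):
  rot[0] = bubbleX$
  rot[1] = ubbleX$b
  rot[2] = bbleX$bu
  rot[3] = bleX$bub
  rot[4] = leX$bubb
  rot[5] = eX$bubbl
  rot[6] = X$bubble
  rot[7] = $bubbleX
Sorted (with $ < everything):
  sorted[0] = $bubbleX
  sorted[1] = X$bubble
  sorted[2] = bbleX$bu
  sorted[3] = bleX$bub
  sorted[4] = bubbleX$
  sorted[5] = eX$bubbl
  sorted[6] = leX$bubb
  sorted[7] = ubbleX$b
sorted[3] = bleX$bub

Answer: bleX$bub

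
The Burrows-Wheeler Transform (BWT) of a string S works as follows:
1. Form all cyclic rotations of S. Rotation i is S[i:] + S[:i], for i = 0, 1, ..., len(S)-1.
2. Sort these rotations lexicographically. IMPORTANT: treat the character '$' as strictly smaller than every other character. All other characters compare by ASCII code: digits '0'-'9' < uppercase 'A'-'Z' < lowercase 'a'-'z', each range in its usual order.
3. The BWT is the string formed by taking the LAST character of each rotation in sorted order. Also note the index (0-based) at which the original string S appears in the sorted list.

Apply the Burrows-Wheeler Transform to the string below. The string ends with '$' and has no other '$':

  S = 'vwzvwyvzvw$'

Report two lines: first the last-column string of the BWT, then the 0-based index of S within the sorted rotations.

All 11 rotations (rotation i = S[i:]+S[:i]):
  rot[0] = vwzvwyvzvw$
  rot[1] = wzvwyvzvw$v
  rot[2] = zvwyvzvw$vw
  rot[3] = vwyvzvw$vwz
  rot[4] = wyvzvw$vwzv
  rot[5] = yvzvw$vwzvw
  rot[6] = vzvw$vwzvwy
  rot[7] = zvw$vwzvwyv
  rot[8] = vw$vwzvwyvz
  rot[9] = w$vwzvwyvzv
  rot[10] = $vwzvwyvzvw
Sorted (with $ < everything):
  sorted[0] = $vwzvwyvzvw  (last char: 'w')
  sorted[1] = vw$vwzvwyvz  (last char: 'z')
  sorted[2] = vwyvzvw$vwz  (last char: 'z')
  sorted[3] = vwzvwyvzvw$  (last char: '$')
  sorted[4] = vzvw$vwzvwy  (last char: 'y')
  sorted[5] = w$vwzvwyvzv  (last char: 'v')
  sorted[6] = wyvzvw$vwzv  (last char: 'v')
  sorted[7] = wzvwyvzvw$v  (last char: 'v')
  sorted[8] = yvzvw$vwzvw  (last char: 'w')
  sorted[9] = zvw$vwzvwyv  (last char: 'v')
  sorted[10] = zvwyvzvw$vw  (last char: 'w')
Last column: wzz$yvvvwvw
Original string S is at sorted index 3

Answer: wzz$yvvvwvw
3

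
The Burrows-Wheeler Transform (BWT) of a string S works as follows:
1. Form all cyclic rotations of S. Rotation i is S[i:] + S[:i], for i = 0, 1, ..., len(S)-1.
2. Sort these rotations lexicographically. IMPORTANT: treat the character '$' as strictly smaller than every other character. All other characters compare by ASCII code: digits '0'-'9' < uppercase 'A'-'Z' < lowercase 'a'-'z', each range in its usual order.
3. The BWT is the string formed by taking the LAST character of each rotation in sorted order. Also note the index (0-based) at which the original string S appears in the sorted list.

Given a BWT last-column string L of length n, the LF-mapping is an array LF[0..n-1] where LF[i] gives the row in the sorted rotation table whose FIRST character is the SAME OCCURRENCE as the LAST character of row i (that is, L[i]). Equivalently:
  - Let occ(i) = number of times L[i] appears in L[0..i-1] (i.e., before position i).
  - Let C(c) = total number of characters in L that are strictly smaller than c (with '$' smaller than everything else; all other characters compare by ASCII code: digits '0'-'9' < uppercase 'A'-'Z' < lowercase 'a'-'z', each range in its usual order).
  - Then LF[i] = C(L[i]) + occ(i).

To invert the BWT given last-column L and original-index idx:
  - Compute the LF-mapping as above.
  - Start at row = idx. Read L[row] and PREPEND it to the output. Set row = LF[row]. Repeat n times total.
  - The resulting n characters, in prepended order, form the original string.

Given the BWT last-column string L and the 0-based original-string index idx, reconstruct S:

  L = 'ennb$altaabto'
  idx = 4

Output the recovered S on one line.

Answer: bananabottle$

Derivation:
LF mapping: 6 8 9 4 0 1 7 11 2 3 5 12 10
Walk LF starting at row 4, prepending L[row]:
  step 1: row=4, L[4]='$', prepend. Next row=LF[4]=0
  step 2: row=0, L[0]='e', prepend. Next row=LF[0]=6
  step 3: row=6, L[6]='l', prepend. Next row=LF[6]=7
  step 4: row=7, L[7]='t', prepend. Next row=LF[7]=11
  step 5: row=11, L[11]='t', prepend. Next row=LF[11]=12
  step 6: row=12, L[12]='o', prepend. Next row=LF[12]=10
  step 7: row=10, L[10]='b', prepend. Next row=LF[10]=5
  step 8: row=5, L[5]='a', prepend. Next row=LF[5]=1
  step 9: row=1, L[1]='n', prepend. Next row=LF[1]=8
  step 10: row=8, L[8]='a', prepend. Next row=LF[8]=2
  step 11: row=2, L[2]='n', prepend. Next row=LF[2]=9
  step 12: row=9, L[9]='a', prepend. Next row=LF[9]=3
  step 13: row=3, L[3]='b', prepend. Next row=LF[3]=4
Reversed output: bananabottle$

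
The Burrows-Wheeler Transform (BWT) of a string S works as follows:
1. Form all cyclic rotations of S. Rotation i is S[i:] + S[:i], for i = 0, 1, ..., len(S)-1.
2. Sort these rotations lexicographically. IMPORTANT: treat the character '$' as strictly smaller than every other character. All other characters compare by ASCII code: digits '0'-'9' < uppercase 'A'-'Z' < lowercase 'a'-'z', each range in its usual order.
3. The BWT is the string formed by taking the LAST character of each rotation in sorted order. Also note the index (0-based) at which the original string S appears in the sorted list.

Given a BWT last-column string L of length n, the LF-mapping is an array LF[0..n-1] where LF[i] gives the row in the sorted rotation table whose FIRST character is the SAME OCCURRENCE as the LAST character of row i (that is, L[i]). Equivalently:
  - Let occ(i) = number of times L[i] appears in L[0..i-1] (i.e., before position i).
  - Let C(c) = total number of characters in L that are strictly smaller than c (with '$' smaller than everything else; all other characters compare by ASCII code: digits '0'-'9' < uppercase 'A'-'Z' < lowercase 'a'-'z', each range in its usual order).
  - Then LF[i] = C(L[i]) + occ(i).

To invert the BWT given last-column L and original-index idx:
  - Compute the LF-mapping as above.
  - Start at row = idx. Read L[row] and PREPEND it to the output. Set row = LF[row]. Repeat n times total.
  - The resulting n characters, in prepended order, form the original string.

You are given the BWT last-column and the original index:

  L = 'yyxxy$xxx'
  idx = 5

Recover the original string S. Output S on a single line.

LF mapping: 6 7 1 2 8 0 3 4 5
Walk LF starting at row 5, prepending L[row]:
  step 1: row=5, L[5]='$', prepend. Next row=LF[5]=0
  step 2: row=0, L[0]='y', prepend. Next row=LF[0]=6
  step 3: row=6, L[6]='x', prepend. Next row=LF[6]=3
  step 4: row=3, L[3]='x', prepend. Next row=LF[3]=2
  step 5: row=2, L[2]='x', prepend. Next row=LF[2]=1
  step 6: row=1, L[1]='y', prepend. Next row=LF[1]=7
  step 7: row=7, L[7]='x', prepend. Next row=LF[7]=4
  step 8: row=4, L[4]='y', prepend. Next row=LF[4]=8
  step 9: row=8, L[8]='x', prepend. Next row=LF[8]=5
Reversed output: xyxyxxxy$

Answer: xyxyxxxy$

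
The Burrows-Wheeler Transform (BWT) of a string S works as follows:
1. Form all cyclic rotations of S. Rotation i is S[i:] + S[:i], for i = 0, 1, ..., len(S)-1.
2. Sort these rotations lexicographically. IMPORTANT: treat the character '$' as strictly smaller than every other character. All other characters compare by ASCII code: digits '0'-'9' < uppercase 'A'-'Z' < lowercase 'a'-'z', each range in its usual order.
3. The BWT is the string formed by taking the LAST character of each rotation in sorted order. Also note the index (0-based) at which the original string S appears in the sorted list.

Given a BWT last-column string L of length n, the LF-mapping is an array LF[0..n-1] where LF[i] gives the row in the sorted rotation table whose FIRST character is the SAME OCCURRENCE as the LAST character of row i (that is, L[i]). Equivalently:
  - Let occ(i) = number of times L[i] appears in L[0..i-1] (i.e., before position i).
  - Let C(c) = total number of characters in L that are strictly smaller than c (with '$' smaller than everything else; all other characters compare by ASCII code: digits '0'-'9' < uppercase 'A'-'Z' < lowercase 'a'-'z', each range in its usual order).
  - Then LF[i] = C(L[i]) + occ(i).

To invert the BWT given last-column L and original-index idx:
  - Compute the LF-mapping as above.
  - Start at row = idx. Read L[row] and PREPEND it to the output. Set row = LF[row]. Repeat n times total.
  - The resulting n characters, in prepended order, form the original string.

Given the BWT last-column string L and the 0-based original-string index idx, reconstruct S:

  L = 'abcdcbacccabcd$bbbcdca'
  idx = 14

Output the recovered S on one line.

LF mapping: 1 5 11 19 12 6 2 13 14 15 3 7 16 20 0 8 9 10 17 21 18 4
Walk LF starting at row 14, prepending L[row]:
  step 1: row=14, L[14]='$', prepend. Next row=LF[14]=0
  step 2: row=0, L[0]='a', prepend. Next row=LF[0]=1
  step 3: row=1, L[1]='b', prepend. Next row=LF[1]=5
  step 4: row=5, L[5]='b', prepend. Next row=LF[5]=6
  step 5: row=6, L[6]='a', prepend. Next row=LF[6]=2
  step 6: row=2, L[2]='c', prepend. Next row=LF[2]=11
  step 7: row=11, L[11]='b', prepend. Next row=LF[11]=7
  step 8: row=7, L[7]='c', prepend. Next row=LF[7]=13
  step 9: row=13, L[13]='d', prepend. Next row=LF[13]=20
  step 10: row=20, L[20]='c', prepend. Next row=LF[20]=18
  step 11: row=18, L[18]='c', prepend. Next row=LF[18]=17
  step 12: row=17, L[17]='b', prepend. Next row=LF[17]=10
  step 13: row=10, L[10]='a', prepend. Next row=LF[10]=3
  step 14: row=3, L[3]='d', prepend. Next row=LF[3]=19
  step 15: row=19, L[19]='d', prepend. Next row=LF[19]=21
  step 16: row=21, L[21]='a', prepend. Next row=LF[21]=4
  step 17: row=4, L[4]='c', prepend. Next row=LF[4]=12
  step 18: row=12, L[12]='c', prepend. Next row=LF[12]=16
  step 19: row=16, L[16]='b', prepend. Next row=LF[16]=9
  step 20: row=9, L[9]='c', prepend. Next row=LF[9]=15
  step 21: row=15, L[15]='b', prepend. Next row=LF[15]=8
  step 22: row=8, L[8]='c', prepend. Next row=LF[8]=14
Reversed output: cbcbccaddabccdcbcabba$

Answer: cbcbccaddabccdcbcabba$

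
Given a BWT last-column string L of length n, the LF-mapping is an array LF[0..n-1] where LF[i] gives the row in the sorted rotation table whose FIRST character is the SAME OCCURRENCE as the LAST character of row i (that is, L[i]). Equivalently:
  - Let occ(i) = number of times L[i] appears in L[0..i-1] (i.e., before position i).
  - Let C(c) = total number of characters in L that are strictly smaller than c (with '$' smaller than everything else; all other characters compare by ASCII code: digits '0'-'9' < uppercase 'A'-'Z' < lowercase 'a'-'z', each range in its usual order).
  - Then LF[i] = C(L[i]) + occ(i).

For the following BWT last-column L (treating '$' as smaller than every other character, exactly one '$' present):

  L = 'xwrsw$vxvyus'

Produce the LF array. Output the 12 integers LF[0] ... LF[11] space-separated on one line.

Char counts: '$':1, 'r':1, 's':2, 'u':1, 'v':2, 'w':2, 'x':2, 'y':1
C (first-col start): C('$')=0, C('r')=1, C('s')=2, C('u')=4, C('v')=5, C('w')=7, C('x')=9, C('y')=11
L[0]='x': occ=0, LF[0]=C('x')+0=9+0=9
L[1]='w': occ=0, LF[1]=C('w')+0=7+0=7
L[2]='r': occ=0, LF[2]=C('r')+0=1+0=1
L[3]='s': occ=0, LF[3]=C('s')+0=2+0=2
L[4]='w': occ=1, LF[4]=C('w')+1=7+1=8
L[5]='$': occ=0, LF[5]=C('$')+0=0+0=0
L[6]='v': occ=0, LF[6]=C('v')+0=5+0=5
L[7]='x': occ=1, LF[7]=C('x')+1=9+1=10
L[8]='v': occ=1, LF[8]=C('v')+1=5+1=6
L[9]='y': occ=0, LF[9]=C('y')+0=11+0=11
L[10]='u': occ=0, LF[10]=C('u')+0=4+0=4
L[11]='s': occ=1, LF[11]=C('s')+1=2+1=3

Answer: 9 7 1 2 8 0 5 10 6 11 4 3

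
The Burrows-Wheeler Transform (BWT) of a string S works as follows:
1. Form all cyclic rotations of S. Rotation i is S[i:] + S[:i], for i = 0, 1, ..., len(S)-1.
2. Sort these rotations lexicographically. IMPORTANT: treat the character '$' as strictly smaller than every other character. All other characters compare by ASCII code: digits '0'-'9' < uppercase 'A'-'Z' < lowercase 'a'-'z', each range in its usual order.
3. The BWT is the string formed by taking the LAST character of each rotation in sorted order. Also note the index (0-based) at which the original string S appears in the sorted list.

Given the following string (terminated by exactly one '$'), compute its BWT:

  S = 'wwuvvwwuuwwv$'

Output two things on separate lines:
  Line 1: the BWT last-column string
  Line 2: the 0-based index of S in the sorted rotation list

All 13 rotations (rotation i = S[i:]+S[:i]):
  rot[0] = wwuvvwwuuwwv$
  rot[1] = wuvvwwuuwwv$w
  rot[2] = uvvwwuuwwv$ww
  rot[3] = vvwwuuwwv$wwu
  rot[4] = vwwuuwwv$wwuv
  rot[5] = wwuuwwv$wwuvv
  rot[6] = wuuwwv$wwuvvw
  rot[7] = uuwwv$wwuvvww
  rot[8] = uwwv$wwuvvwwu
  rot[9] = wwv$wwuvvwwuu
  rot[10] = wv$wwuvvwwuuw
  rot[11] = v$wwuvvwwuuww
  rot[12] = $wwuvvwwuuwwv
Sorted (with $ < everything):
  sorted[0] = $wwuvvwwuuwwv  (last char: 'v')
  sorted[1] = uuwwv$wwuvvww  (last char: 'w')
  sorted[2] = uvvwwuuwwv$ww  (last char: 'w')
  sorted[3] = uwwv$wwuvvwwu  (last char: 'u')
  sorted[4] = v$wwuvvwwuuww  (last char: 'w')
  sorted[5] = vvwwuuwwv$wwu  (last char: 'u')
  sorted[6] = vwwuuwwv$wwuv  (last char: 'v')
  sorted[7] = wuuwwv$wwuvvw  (last char: 'w')
  sorted[8] = wuvvwwuuwwv$w  (last char: 'w')
  sorted[9] = wv$wwuvvwwuuw  (last char: 'w')
  sorted[10] = wwuuwwv$wwuvv  (last char: 'v')
  sorted[11] = wwuvvwwuuwwv$  (last char: '$')
  sorted[12] = wwv$wwuvvwwuu  (last char: 'u')
Last column: vwwuwuvwwwv$u
Original string S is at sorted index 11

Answer: vwwuwuvwwwv$u
11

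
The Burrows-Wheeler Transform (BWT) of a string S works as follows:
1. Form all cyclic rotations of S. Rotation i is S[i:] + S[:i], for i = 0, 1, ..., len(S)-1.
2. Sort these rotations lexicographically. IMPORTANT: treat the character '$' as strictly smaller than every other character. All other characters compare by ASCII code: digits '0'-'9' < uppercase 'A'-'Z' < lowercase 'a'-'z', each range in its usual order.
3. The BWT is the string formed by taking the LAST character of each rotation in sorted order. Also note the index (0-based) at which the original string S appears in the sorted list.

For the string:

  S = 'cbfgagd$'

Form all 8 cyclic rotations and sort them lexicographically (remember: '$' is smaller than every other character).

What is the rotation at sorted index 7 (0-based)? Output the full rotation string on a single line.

Answer: gd$cbfga

Derivation:
All 8 rotations (rotation i = S[i:]+S[:i]):
  rot[0] = cbfgagd$
  rot[1] = bfgagd$c
  rot[2] = fgagd$cb
  rot[3] = gagd$cbf
  rot[4] = agd$cbfg
  rot[5] = gd$cbfga
  rot[6] = d$cbfgag
  rot[7] = $cbfgagd
Sorted (with $ < everything):
  sorted[0] = $cbfgagd
  sorted[1] = agd$cbfg
  sorted[2] = bfgagd$c
  sorted[3] = cbfgagd$
  sorted[4] = d$cbfgag
  sorted[5] = fgagd$cb
  sorted[6] = gagd$cbf
  sorted[7] = gd$cbfga
sorted[7] = gd$cbfga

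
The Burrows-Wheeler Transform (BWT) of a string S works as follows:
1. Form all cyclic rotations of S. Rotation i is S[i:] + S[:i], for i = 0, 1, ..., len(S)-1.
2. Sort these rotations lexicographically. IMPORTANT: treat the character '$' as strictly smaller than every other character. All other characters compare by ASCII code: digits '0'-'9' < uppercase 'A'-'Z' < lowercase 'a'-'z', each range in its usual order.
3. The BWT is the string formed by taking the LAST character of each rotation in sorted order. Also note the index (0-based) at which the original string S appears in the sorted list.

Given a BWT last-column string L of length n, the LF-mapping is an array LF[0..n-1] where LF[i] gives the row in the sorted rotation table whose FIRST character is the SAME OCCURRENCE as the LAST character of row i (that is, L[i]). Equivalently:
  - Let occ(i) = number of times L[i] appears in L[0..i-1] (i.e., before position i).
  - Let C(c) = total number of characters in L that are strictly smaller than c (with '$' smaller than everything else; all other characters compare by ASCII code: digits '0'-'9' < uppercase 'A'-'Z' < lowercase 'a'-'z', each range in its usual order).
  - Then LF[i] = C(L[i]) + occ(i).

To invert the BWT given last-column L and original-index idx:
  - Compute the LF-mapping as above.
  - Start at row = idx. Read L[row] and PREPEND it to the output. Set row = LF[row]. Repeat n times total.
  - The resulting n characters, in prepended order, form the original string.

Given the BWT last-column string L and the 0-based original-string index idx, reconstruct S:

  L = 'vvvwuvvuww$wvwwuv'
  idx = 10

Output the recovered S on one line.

LF mapping: 4 5 6 11 1 7 8 2 12 13 0 14 9 15 16 3 10
Walk LF starting at row 10, prepending L[row]:
  step 1: row=10, L[10]='$', prepend. Next row=LF[10]=0
  step 2: row=0, L[0]='v', prepend. Next row=LF[0]=4
  step 3: row=4, L[4]='u', prepend. Next row=LF[4]=1
  step 4: row=1, L[1]='v', prepend. Next row=LF[1]=5
  step 5: row=5, L[5]='v', prepend. Next row=LF[5]=7
  step 6: row=7, L[7]='u', prepend. Next row=LF[7]=2
  step 7: row=2, L[2]='v', prepend. Next row=LF[2]=6
  step 8: row=6, L[6]='v', prepend. Next row=LF[6]=8
  step 9: row=8, L[8]='w', prepend. Next row=LF[8]=12
  step 10: row=12, L[12]='v', prepend. Next row=LF[12]=9
  step 11: row=9, L[9]='w', prepend. Next row=LF[9]=13
  step 12: row=13, L[13]='w', prepend. Next row=LF[13]=15
  step 13: row=15, L[15]='u', prepend. Next row=LF[15]=3
  step 14: row=3, L[3]='w', prepend. Next row=LF[3]=11
  step 15: row=11, L[11]='w', prepend. Next row=LF[11]=14
  step 16: row=14, L[14]='w', prepend. Next row=LF[14]=16
  step 17: row=16, L[16]='v', prepend. Next row=LF[16]=10
Reversed output: vwwwuwwvwvvuvvuv$

Answer: vwwwuwwvwvvuvvuv$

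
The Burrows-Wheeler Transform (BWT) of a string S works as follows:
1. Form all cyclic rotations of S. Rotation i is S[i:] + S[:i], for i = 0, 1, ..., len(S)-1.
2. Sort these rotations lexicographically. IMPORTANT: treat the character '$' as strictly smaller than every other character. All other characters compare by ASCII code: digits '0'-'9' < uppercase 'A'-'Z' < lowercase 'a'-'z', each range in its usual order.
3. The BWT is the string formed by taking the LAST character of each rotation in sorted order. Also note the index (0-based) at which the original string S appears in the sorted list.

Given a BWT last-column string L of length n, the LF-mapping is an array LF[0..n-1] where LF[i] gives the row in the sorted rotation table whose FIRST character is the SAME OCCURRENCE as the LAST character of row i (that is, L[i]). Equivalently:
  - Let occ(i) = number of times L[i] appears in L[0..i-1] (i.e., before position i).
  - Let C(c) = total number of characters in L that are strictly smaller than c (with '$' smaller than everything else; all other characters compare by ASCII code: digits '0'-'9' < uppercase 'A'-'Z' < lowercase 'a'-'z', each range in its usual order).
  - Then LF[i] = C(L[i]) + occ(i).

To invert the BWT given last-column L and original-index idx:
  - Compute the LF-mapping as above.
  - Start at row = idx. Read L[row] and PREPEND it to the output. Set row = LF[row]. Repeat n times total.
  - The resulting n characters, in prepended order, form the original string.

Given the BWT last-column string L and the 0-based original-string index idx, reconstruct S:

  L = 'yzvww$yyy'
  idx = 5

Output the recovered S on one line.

LF mapping: 4 8 1 2 3 0 5 6 7
Walk LF starting at row 5, prepending L[row]:
  step 1: row=5, L[5]='$', prepend. Next row=LF[5]=0
  step 2: row=0, L[0]='y', prepend. Next row=LF[0]=4
  step 3: row=4, L[4]='w', prepend. Next row=LF[4]=3
  step 4: row=3, L[3]='w', prepend. Next row=LF[3]=2
  step 5: row=2, L[2]='v', prepend. Next row=LF[2]=1
  step 6: row=1, L[1]='z', prepend. Next row=LF[1]=8
  step 7: row=8, L[8]='y', prepend. Next row=LF[8]=7
  step 8: row=7, L[7]='y', prepend. Next row=LF[7]=6
  step 9: row=6, L[6]='y', prepend. Next row=LF[6]=5
Reversed output: yyyzvwwy$

Answer: yyyzvwwy$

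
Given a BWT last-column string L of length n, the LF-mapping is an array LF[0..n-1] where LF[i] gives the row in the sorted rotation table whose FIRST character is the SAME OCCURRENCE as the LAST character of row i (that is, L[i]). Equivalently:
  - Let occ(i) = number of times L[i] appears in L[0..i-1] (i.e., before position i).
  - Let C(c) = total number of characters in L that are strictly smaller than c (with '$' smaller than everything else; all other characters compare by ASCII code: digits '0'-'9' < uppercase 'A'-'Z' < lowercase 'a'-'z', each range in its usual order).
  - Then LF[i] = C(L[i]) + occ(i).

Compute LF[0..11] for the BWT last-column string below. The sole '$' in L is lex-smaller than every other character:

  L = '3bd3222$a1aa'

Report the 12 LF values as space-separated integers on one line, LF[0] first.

Char counts: '$':1, '1':1, '2':3, '3':2, 'a':3, 'b':1, 'd':1
C (first-col start): C('$')=0, C('1')=1, C('2')=2, C('3')=5, C('a')=7, C('b')=10, C('d')=11
L[0]='3': occ=0, LF[0]=C('3')+0=5+0=5
L[1]='b': occ=0, LF[1]=C('b')+0=10+0=10
L[2]='d': occ=0, LF[2]=C('d')+0=11+0=11
L[3]='3': occ=1, LF[3]=C('3')+1=5+1=6
L[4]='2': occ=0, LF[4]=C('2')+0=2+0=2
L[5]='2': occ=1, LF[5]=C('2')+1=2+1=3
L[6]='2': occ=2, LF[6]=C('2')+2=2+2=4
L[7]='$': occ=0, LF[7]=C('$')+0=0+0=0
L[8]='a': occ=0, LF[8]=C('a')+0=7+0=7
L[9]='1': occ=0, LF[9]=C('1')+0=1+0=1
L[10]='a': occ=1, LF[10]=C('a')+1=7+1=8
L[11]='a': occ=2, LF[11]=C('a')+2=7+2=9

Answer: 5 10 11 6 2 3 4 0 7 1 8 9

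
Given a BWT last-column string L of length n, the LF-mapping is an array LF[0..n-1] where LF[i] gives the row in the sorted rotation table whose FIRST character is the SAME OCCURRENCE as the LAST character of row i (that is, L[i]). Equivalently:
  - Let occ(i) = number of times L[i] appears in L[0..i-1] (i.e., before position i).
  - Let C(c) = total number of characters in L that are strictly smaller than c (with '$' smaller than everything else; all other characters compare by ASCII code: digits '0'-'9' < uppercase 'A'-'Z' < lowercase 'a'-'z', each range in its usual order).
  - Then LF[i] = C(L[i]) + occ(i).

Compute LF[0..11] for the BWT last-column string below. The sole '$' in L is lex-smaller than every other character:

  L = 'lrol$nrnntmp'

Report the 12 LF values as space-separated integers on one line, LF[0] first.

Char counts: '$':1, 'l':2, 'm':1, 'n':3, 'o':1, 'p':1, 'r':2, 't':1
C (first-col start): C('$')=0, C('l')=1, C('m')=3, C('n')=4, C('o')=7, C('p')=8, C('r')=9, C('t')=11
L[0]='l': occ=0, LF[0]=C('l')+0=1+0=1
L[1]='r': occ=0, LF[1]=C('r')+0=9+0=9
L[2]='o': occ=0, LF[2]=C('o')+0=7+0=7
L[3]='l': occ=1, LF[3]=C('l')+1=1+1=2
L[4]='$': occ=0, LF[4]=C('$')+0=0+0=0
L[5]='n': occ=0, LF[5]=C('n')+0=4+0=4
L[6]='r': occ=1, LF[6]=C('r')+1=9+1=10
L[7]='n': occ=1, LF[7]=C('n')+1=4+1=5
L[8]='n': occ=2, LF[8]=C('n')+2=4+2=6
L[9]='t': occ=0, LF[9]=C('t')+0=11+0=11
L[10]='m': occ=0, LF[10]=C('m')+0=3+0=3
L[11]='p': occ=0, LF[11]=C('p')+0=8+0=8

Answer: 1 9 7 2 0 4 10 5 6 11 3 8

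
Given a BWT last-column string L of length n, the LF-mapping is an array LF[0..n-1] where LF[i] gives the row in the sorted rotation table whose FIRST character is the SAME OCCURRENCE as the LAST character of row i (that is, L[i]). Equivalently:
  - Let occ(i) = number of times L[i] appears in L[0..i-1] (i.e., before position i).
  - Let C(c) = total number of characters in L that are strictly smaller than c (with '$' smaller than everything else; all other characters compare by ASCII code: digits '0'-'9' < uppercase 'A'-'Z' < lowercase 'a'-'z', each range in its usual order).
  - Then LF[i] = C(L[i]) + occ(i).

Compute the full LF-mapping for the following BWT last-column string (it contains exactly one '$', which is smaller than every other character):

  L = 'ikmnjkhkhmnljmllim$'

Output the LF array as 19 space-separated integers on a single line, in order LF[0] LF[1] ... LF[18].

Answer: 3 7 13 17 5 8 1 9 2 14 18 10 6 15 11 12 4 16 0

Derivation:
Char counts: '$':1, 'h':2, 'i':2, 'j':2, 'k':3, 'l':3, 'm':4, 'n':2
C (first-col start): C('$')=0, C('h')=1, C('i')=3, C('j')=5, C('k')=7, C('l')=10, C('m')=13, C('n')=17
L[0]='i': occ=0, LF[0]=C('i')+0=3+0=3
L[1]='k': occ=0, LF[1]=C('k')+0=7+0=7
L[2]='m': occ=0, LF[2]=C('m')+0=13+0=13
L[3]='n': occ=0, LF[3]=C('n')+0=17+0=17
L[4]='j': occ=0, LF[4]=C('j')+0=5+0=5
L[5]='k': occ=1, LF[5]=C('k')+1=7+1=8
L[6]='h': occ=0, LF[6]=C('h')+0=1+0=1
L[7]='k': occ=2, LF[7]=C('k')+2=7+2=9
L[8]='h': occ=1, LF[8]=C('h')+1=1+1=2
L[9]='m': occ=1, LF[9]=C('m')+1=13+1=14
L[10]='n': occ=1, LF[10]=C('n')+1=17+1=18
L[11]='l': occ=0, LF[11]=C('l')+0=10+0=10
L[12]='j': occ=1, LF[12]=C('j')+1=5+1=6
L[13]='m': occ=2, LF[13]=C('m')+2=13+2=15
L[14]='l': occ=1, LF[14]=C('l')+1=10+1=11
L[15]='l': occ=2, LF[15]=C('l')+2=10+2=12
L[16]='i': occ=1, LF[16]=C('i')+1=3+1=4
L[17]='m': occ=3, LF[17]=C('m')+3=13+3=16
L[18]='$': occ=0, LF[18]=C('$')+0=0+0=0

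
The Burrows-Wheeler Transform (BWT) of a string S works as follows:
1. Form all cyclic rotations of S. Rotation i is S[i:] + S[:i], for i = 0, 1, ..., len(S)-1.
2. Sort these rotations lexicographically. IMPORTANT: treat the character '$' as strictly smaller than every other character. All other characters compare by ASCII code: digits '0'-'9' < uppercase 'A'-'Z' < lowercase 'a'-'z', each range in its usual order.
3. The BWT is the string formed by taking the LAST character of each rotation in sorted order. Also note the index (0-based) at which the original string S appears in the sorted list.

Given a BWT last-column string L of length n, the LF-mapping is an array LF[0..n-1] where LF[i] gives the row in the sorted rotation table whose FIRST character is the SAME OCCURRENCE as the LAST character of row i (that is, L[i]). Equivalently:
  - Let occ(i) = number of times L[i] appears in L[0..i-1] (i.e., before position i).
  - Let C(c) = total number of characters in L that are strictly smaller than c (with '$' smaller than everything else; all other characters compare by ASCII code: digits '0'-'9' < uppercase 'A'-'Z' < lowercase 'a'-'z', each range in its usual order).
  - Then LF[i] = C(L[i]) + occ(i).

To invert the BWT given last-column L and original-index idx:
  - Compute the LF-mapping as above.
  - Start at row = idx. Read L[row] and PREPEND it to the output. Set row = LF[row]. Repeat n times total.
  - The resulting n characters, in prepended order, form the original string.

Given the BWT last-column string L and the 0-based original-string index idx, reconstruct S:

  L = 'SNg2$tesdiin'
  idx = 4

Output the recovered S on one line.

Answer: disintegN2S$

Derivation:
LF mapping: 3 2 6 1 0 11 5 10 4 7 8 9
Walk LF starting at row 4, prepending L[row]:
  step 1: row=4, L[4]='$', prepend. Next row=LF[4]=0
  step 2: row=0, L[0]='S', prepend. Next row=LF[0]=3
  step 3: row=3, L[3]='2', prepend. Next row=LF[3]=1
  step 4: row=1, L[1]='N', prepend. Next row=LF[1]=2
  step 5: row=2, L[2]='g', prepend. Next row=LF[2]=6
  step 6: row=6, L[6]='e', prepend. Next row=LF[6]=5
  step 7: row=5, L[5]='t', prepend. Next row=LF[5]=11
  step 8: row=11, L[11]='n', prepend. Next row=LF[11]=9
  step 9: row=9, L[9]='i', prepend. Next row=LF[9]=7
  step 10: row=7, L[7]='s', prepend. Next row=LF[7]=10
  step 11: row=10, L[10]='i', prepend. Next row=LF[10]=8
  step 12: row=8, L[8]='d', prepend. Next row=LF[8]=4
Reversed output: disintegN2S$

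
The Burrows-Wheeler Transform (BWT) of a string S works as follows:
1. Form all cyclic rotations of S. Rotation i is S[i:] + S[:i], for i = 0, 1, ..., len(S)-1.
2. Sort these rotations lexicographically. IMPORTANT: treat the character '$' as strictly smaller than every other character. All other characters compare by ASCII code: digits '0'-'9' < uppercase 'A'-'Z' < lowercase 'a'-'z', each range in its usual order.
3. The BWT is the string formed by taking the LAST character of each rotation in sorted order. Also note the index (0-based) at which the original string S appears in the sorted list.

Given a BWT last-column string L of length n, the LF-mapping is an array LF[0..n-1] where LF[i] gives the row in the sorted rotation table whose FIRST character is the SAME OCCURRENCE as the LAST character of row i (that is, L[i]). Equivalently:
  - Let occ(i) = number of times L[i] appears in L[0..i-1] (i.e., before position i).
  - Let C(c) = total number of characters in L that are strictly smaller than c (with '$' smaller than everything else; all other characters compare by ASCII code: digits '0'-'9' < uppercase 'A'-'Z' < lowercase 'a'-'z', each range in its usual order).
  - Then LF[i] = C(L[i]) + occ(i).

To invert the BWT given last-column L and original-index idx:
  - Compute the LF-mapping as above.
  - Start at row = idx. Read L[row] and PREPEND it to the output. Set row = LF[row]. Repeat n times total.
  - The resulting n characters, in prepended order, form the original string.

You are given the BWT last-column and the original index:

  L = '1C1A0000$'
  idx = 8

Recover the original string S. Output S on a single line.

LF mapping: 5 8 6 7 1 2 3 4 0
Walk LF starting at row 8, prepending L[row]:
  step 1: row=8, L[8]='$', prepend. Next row=LF[8]=0
  step 2: row=0, L[0]='1', prepend. Next row=LF[0]=5
  step 3: row=5, L[5]='0', prepend. Next row=LF[5]=2
  step 4: row=2, L[2]='1', prepend. Next row=LF[2]=6
  step 5: row=6, L[6]='0', prepend. Next row=LF[6]=3
  step 6: row=3, L[3]='A', prepend. Next row=LF[3]=7
  step 7: row=7, L[7]='0', prepend. Next row=LF[7]=4
  step 8: row=4, L[4]='0', prepend. Next row=LF[4]=1
  step 9: row=1, L[1]='C', prepend. Next row=LF[1]=8
Reversed output: C00A0101$

Answer: C00A0101$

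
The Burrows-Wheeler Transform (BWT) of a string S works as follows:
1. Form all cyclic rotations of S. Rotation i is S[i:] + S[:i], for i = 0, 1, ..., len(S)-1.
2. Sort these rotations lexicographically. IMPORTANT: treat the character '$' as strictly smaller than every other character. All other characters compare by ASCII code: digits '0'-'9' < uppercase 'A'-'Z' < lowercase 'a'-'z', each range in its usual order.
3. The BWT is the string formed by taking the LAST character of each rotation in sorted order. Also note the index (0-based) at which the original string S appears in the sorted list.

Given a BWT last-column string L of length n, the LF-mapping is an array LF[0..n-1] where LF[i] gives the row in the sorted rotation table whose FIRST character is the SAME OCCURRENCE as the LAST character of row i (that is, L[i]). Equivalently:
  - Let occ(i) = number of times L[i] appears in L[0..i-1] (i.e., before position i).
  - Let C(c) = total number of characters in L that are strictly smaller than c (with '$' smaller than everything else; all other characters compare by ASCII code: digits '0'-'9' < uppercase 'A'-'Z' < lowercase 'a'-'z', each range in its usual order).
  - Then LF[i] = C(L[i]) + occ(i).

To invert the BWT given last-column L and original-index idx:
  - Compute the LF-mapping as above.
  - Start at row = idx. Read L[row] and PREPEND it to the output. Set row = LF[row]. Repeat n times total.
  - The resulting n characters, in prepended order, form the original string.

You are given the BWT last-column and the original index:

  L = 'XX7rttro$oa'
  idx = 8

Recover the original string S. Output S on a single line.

LF mapping: 2 3 1 7 9 10 8 5 0 6 4
Walk LF starting at row 8, prepending L[row]:
  step 1: row=8, L[8]='$', prepend. Next row=LF[8]=0
  step 2: row=0, L[0]='X', prepend. Next row=LF[0]=2
  step 3: row=2, L[2]='7', prepend. Next row=LF[2]=1
  step 4: row=1, L[1]='X', prepend. Next row=LF[1]=3
  step 5: row=3, L[3]='r', prepend. Next row=LF[3]=7
  step 6: row=7, L[7]='o', prepend. Next row=LF[7]=5
  step 7: row=5, L[5]='t', prepend. Next row=LF[5]=10
  step 8: row=10, L[10]='a', prepend. Next row=LF[10]=4
  step 9: row=4, L[4]='t', prepend. Next row=LF[4]=9
  step 10: row=9, L[9]='o', prepend. Next row=LF[9]=6
  step 11: row=6, L[6]='r', prepend. Next row=LF[6]=8
Reversed output: rotatorX7X$

Answer: rotatorX7X$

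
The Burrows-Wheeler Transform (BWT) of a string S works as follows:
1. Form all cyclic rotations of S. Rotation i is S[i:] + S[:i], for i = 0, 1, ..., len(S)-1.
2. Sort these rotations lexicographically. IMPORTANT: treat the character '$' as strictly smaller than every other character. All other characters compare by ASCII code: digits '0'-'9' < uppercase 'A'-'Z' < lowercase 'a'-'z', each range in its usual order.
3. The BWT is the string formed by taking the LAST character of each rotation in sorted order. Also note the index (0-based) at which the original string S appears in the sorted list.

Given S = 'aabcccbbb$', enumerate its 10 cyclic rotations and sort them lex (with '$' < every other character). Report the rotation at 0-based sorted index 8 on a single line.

Answer: ccbbb$aabc

Derivation:
All 10 rotations (rotation i = S[i:]+S[:i]):
  rot[0] = aabcccbbb$
  rot[1] = abcccbbb$a
  rot[2] = bcccbbb$aa
  rot[3] = cccbbb$aab
  rot[4] = ccbbb$aabc
  rot[5] = cbbb$aabcc
  rot[6] = bbb$aabccc
  rot[7] = bb$aabcccb
  rot[8] = b$aabcccbb
  rot[9] = $aabcccbbb
Sorted (with $ < everything):
  sorted[0] = $aabcccbbb
  sorted[1] = aabcccbbb$
  sorted[2] = abcccbbb$a
  sorted[3] = b$aabcccbb
  sorted[4] = bb$aabcccb
  sorted[5] = bbb$aabccc
  sorted[6] = bcccbbb$aa
  sorted[7] = cbbb$aabcc
  sorted[8] = ccbbb$aabc
  sorted[9] = cccbbb$aab
sorted[8] = ccbbb$aabc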